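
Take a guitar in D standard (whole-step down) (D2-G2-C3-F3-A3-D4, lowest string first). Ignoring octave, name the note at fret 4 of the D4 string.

The open D4 string plus 4 semitones: D–D#–E–F–F#.
(Equivalently spelled Gb.)

F#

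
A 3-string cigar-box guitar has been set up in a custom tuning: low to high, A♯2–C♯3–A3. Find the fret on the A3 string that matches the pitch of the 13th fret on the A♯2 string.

2

Fret 13 on A♯2 is MIDI 46 + 13 = 59 (B3). On the A3 string (open MIDI 57), that pitch is 59 − 57 = fret 2.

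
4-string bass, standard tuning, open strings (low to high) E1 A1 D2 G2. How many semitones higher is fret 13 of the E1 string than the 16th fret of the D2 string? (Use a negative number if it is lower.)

E1 at fret 13 → F2 (MIDI 41); D2 at fret 16 → F#3 (MIDI 54).
41 − 54 = -13, so the two pitches are 13 semitones apart.

-13 semitones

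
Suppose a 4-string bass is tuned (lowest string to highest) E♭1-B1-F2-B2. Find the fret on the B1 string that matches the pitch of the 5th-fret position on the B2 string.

B2 at fret 5 is B2 + 5 semitones = E3.
The open B1 string is 12 semitones below the open B2, so the same pitch on the B1 string lies at fret 5 + 12 = 17.

17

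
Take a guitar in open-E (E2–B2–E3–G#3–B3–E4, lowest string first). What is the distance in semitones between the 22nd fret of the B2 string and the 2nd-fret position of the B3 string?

B2 at fret 22 → A4 (MIDI 69); B3 at fret 2 → C#4 (MIDI 61).
69 − 61 = 8, so the two pitches are 8 semitones apart, with A4 the higher.

8 semitones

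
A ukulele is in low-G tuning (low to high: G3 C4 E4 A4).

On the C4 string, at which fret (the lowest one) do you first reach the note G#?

8

From C4, count semitones up the chromatic scale until reaching G#: C–C#–D–D#–E–F–F#–G–G# — 8 steps.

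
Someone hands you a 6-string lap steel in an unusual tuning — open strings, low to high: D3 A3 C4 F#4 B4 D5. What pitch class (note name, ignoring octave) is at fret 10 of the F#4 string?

F#4 is MIDI 66. Adding 10 gives 76; 76 mod 12 = 4, i.e. E.

E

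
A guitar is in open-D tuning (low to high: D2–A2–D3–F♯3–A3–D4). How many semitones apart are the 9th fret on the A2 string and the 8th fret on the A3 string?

A2 at fret 9 → F♯3 (MIDI 54); A3 at fret 8 → F4 (MIDI 65).
54 − 65 = -11, so the two pitches are 11 semitones apart, with F4 the higher.

11 semitones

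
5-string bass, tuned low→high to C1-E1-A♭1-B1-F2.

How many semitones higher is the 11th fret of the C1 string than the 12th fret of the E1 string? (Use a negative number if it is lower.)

C1 at fret 11 → B1 (MIDI 35); E1 at fret 12 → E2 (MIDI 40).
35 − 40 = -5, so the two pitches are 5 semitones apart.

-5 semitones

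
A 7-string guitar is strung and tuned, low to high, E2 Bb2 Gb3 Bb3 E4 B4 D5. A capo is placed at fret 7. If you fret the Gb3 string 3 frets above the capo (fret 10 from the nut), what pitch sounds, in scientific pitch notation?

The capo raises the open Gb3 by 7 semitones to Db4; fretting 3 more gives Gb3 + 7 + 3 = Gb3 + 10 semitones = E4.

E4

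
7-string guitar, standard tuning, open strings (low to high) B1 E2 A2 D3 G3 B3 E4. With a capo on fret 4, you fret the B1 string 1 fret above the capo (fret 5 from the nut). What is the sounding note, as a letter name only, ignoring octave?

E

The capo raises the open B1 by 4 semitones to D#2; fretting 1 more gives B1 + 4 + 1 = B1 + 5 semitones, landing on E.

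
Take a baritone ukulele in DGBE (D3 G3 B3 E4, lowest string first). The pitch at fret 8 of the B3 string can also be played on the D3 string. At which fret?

B3 at fret 8 is B3 + 8 semitones = G4.
The open D3 string is 9 semitones below the open B3, so the same pitch on the D3 string lies at fret 8 + 9 = 17.

17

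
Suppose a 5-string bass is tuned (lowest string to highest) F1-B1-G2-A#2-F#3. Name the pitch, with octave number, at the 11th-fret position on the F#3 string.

The open F#3 string plus 11 semitones: F#–G–G#–A–…–D#–E–F.
The walk passes from B into C once, so the octave number goes from 3 to 4.

F4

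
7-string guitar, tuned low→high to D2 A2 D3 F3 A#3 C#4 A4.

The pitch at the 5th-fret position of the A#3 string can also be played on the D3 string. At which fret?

13

A#3 at fret 5 is A#3 + 5 semitones = D#4.
The open D3 string is 8 semitones below the open A#3, so the same pitch on the D3 string lies at fret 5 + 8 = 13.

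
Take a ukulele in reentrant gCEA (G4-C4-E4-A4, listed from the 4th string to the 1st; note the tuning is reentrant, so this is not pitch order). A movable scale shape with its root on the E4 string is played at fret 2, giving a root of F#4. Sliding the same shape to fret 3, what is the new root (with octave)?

Moving from fret 2 to fret 3 shifts the root by 1 semitone.
F#4 up 1 semitone is G4.

G4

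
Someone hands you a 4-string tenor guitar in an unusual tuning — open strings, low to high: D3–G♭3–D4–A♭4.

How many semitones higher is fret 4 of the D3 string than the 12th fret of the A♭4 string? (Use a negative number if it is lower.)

D3 at fret 4 → G♭3 (MIDI 54); A♭4 at fret 12 → A♭5 (MIDI 80).
54 − 80 = -26, so the two pitches are 26 semitones apart.

-26 semitones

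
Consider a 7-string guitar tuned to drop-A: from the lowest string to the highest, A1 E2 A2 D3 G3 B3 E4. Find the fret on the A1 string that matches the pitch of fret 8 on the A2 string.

Fret 8 on A2 is MIDI 45 + 8 = 53 (F3). On the A1 string (open MIDI 33), that pitch is 53 − 33 = fret 20.

20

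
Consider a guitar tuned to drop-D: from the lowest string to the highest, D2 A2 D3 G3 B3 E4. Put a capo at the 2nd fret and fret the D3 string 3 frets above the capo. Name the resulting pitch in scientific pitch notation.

The capo raises the open D3 by 2 semitones to E3; fretting 3 more gives D3 + 2 + 3 = D3 + 5 semitones = G3.

G3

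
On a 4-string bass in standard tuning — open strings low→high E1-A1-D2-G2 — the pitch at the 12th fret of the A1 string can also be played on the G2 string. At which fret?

A1 at fret 12 is A1 + 12 semitones = A2.
The open G2 string is 10 semitones above the open A1, so the same pitch on the G2 string lies at fret 12 − 10 = 2.

2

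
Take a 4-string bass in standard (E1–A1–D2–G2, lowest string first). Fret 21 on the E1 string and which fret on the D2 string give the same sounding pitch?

Fret 21 on E1 is MIDI 28 + 21 = 49 (C#3). On the D2 string (open MIDI 38), that pitch is 49 − 38 = fret 11.

11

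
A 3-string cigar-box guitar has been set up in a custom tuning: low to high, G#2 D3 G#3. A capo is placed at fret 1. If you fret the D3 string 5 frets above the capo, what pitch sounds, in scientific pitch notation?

The capo raises the open D3 by 1 semitone to D#3; fretting 5 more gives D3 + 1 + 5 = D3 + 6 semitones = G#3.
(Also written Ab.)

G#3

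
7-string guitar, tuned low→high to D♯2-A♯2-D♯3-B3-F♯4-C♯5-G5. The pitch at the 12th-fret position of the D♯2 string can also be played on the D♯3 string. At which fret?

0

Fret 12 on D♯2 is MIDI 39 + 12 = 51 (D♯3). On the D♯3 string (open MIDI 51), that pitch is 51 − 51 = fret 0.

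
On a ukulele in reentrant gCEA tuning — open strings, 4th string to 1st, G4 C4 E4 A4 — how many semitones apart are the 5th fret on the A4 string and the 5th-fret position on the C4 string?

A4 at fret 5 → D5 (MIDI 74); C4 at fret 5 → F4 (MIDI 65).
74 − 65 = 9, so the two pitches are 9 semitones apart, with D5 the higher.

9 semitones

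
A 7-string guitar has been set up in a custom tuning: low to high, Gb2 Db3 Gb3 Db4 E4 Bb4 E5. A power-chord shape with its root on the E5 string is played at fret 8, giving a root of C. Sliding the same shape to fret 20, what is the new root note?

C

Moving from fret 8 to fret 20 shifts the root by 12 semitones.
C up 12 semitones is C.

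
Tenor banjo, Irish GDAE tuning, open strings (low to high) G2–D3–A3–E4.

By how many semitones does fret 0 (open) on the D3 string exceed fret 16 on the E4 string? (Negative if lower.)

-30 semitones

D3 at fret 0 → D3 (MIDI 50); E4 at fret 16 → G#5 (MIDI 80).
50 − 80 = -30, so the two pitches are 30 semitones apart.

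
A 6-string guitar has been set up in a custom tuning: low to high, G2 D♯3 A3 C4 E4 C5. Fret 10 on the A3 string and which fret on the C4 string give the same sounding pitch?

7

A3 at fret 10 is A3 + 10 semitones = G4.
The open C4 string is 3 semitones above the open A3, so the same pitch on the C4 string lies at fret 10 − 3 = 7.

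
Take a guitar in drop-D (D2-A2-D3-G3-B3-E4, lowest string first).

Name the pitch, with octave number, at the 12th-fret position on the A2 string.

A3

Each fret is one semitone, so A2 + 12 = A3.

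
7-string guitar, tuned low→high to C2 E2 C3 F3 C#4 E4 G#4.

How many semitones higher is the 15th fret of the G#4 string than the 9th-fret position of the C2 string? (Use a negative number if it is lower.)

38 semitones

G#4 at fret 15 → B5 (MIDI 83); C2 at fret 9 → A2 (MIDI 45).
83 − 45 = 38, so the two pitches are 38 semitones apart.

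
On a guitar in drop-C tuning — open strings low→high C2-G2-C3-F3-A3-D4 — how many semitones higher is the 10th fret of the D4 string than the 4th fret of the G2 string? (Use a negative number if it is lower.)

25 semitones

D4 at fret 10 → C5 (MIDI 72); G2 at fret 4 → B2 (MIDI 47).
72 − 47 = 25, so the two pitches are 25 semitones apart.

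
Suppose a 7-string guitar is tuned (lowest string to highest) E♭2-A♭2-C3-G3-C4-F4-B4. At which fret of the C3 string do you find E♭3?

3

E♭3 is 3 semitones above the open C3 (C–Db–D–Eb), so it sits at fret 3.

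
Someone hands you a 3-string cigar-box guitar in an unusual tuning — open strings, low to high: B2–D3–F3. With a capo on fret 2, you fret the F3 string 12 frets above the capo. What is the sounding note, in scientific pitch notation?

The capo raises the open F3 by 2 semitones to G3; fretting 12 more gives F3 + 2 + 12 = F3 + 14 semitones = G4.

G4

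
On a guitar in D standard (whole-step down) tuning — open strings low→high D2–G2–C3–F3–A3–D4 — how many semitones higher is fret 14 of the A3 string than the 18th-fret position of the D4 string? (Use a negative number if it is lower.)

-9 semitones

A3 at fret 14 → B4 (MIDI 71); D4 at fret 18 → G#5 (MIDI 80).
71 − 80 = -9, so the two pitches are 9 semitones apart.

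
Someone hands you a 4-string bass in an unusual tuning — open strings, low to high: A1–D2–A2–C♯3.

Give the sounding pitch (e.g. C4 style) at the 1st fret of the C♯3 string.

D3

C♯3 is MIDI 49. Adding 1 gives 50, which is D3.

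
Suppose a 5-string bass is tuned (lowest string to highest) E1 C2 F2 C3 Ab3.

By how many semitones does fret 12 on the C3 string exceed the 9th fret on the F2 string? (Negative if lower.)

C3 at fret 12 → C4 (MIDI 60); F2 at fret 9 → D3 (MIDI 50).
60 − 50 = 10, so the two pitches are 10 semitones apart.

10 semitones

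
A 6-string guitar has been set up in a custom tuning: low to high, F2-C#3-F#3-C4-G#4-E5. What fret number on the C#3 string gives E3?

3

E3 is 3 semitones above the open C#3 (C#–D–D#–E), so it sits at fret 3.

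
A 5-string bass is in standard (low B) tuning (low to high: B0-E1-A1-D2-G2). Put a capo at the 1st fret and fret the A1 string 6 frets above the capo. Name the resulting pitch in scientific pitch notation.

The capo raises the open A1 by 1 semitone to A#1; fretting 6 more gives A1 + 1 + 6 = A1 + 7 semitones = E2.

E2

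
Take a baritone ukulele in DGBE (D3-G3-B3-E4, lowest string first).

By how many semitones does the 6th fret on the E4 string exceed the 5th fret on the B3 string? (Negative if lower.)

E4 at fret 6 → A#4 (MIDI 70); B3 at fret 5 → E4 (MIDI 64).
70 − 64 = 6, so the two pitches are 6 semitones apart.

6 semitones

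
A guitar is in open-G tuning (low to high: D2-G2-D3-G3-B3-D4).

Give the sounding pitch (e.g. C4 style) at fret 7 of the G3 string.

D4

G3 is MIDI 55. Adding 7 gives 62, which is D4.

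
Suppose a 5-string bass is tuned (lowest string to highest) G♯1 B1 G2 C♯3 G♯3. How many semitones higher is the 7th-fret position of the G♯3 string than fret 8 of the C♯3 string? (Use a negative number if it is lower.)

6 semitones

G♯3 at fret 7 → D♯4 (MIDI 63); C♯3 at fret 8 → A3 (MIDI 57).
63 − 57 = 6, so the two pitches are 6 semitones apart.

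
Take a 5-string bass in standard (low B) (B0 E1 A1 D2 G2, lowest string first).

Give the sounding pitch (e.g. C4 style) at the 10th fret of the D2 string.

C3

Each fret is one semitone, so D2 + 10 = C3.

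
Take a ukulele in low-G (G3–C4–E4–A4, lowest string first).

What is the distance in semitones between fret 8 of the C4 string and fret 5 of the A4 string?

6 semitones

C4 at fret 8 → G#4 (MIDI 68); A4 at fret 5 → D5 (MIDI 74).
68 − 74 = -6, so the two pitches are 6 semitones apart, with D5 the higher.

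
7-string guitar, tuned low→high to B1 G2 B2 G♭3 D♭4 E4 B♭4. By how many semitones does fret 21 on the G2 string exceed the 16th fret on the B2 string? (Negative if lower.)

1 semitone

G2 at fret 21 → E4 (MIDI 64); B2 at fret 16 → E♭4 (MIDI 63).
64 − 63 = 1, so the two pitches are 1 semitone apart.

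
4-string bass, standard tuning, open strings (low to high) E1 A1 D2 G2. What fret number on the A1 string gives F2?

8

F2 is 8 semitones above the open A1 (A–A#–B–C–C#–D–D#–E–F), so it sits at fret 8.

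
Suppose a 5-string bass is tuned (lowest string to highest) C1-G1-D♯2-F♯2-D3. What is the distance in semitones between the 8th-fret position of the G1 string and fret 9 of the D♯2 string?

9 semitones

G1 at fret 8 → D♯2 (MIDI 39); D♯2 at fret 9 → C3 (MIDI 48).
39 − 48 = -9, so the two pitches are 9 semitones apart, with C3 the higher.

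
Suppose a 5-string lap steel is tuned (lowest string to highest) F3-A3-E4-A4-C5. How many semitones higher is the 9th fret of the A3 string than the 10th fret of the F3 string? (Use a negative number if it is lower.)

3 semitones

A3 at fret 9 → G♭4 (MIDI 66); F3 at fret 10 → E♭4 (MIDI 63).
66 − 63 = 3, so the two pitches are 3 semitones apart.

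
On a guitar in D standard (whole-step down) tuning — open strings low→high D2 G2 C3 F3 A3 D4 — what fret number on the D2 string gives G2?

5

G2 is 5 semitones above the open D2 (D–D#–E–F–F#–G), so it sits at fret 5.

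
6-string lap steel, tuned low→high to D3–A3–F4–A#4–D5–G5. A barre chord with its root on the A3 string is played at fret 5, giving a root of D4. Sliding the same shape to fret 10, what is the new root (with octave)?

Moving from fret 5 to fret 10 shifts the root by 5 semitones.
D4 up 5 semitones is G4.

G4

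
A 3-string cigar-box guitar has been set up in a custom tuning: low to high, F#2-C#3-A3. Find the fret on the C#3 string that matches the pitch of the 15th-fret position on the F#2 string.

8

Fret 15 on F#2 is MIDI 42 + 15 = 57 (A3). On the C#3 string (open MIDI 49), that pitch is 57 − 49 = fret 8.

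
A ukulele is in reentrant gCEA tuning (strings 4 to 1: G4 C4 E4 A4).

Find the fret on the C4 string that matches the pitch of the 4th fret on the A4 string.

A4 at fret 4 is A4 + 4 semitones = C♯5.
The open C4 string is 9 semitones below the open A4, so the same pitch on the C4 string lies at fret 4 + 9 = 13.

13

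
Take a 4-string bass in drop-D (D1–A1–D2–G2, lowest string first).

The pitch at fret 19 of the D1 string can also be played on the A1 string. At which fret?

12

Fret 19 on D1 is MIDI 26 + 19 = 45 (A2). On the A1 string (open MIDI 33), that pitch is 45 − 33 = fret 12.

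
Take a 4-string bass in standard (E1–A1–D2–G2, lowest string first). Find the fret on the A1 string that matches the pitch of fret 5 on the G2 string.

Fret 5 on G2 is MIDI 43 + 5 = 48 (C3). On the A1 string (open MIDI 33), that pitch is 48 − 33 = fret 15.

15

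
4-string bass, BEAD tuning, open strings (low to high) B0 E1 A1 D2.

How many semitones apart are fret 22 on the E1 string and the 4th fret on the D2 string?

8 semitones

E1 at fret 22 → D3 (MIDI 50); D2 at fret 4 → F#2 (MIDI 42).
50 − 42 = 8, so the two pitches are 8 semitones apart, with D3 the higher.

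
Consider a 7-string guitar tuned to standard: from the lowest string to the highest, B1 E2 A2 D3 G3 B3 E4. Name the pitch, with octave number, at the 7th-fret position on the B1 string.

Each fret is one semitone, so B1 + 7 = F#2.

F#2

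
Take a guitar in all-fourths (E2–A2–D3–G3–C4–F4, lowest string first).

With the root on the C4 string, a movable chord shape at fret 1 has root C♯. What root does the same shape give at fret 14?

Moving from fret 1 to fret 14 shifts the root by 13 semitones.
C♯ up 13 semitones is D.

D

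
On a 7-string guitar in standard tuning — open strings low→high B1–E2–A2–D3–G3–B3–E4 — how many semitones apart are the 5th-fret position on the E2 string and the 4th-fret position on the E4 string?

E2 at fret 5 → A2 (MIDI 45); E4 at fret 4 → G♯4 (MIDI 68).
45 − 68 = -23, so the two pitches are 23 semitones apart, with G♯4 the higher.

23 semitones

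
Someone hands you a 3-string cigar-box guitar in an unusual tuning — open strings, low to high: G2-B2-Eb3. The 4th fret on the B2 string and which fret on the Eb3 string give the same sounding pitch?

Fret 4 on B2 is MIDI 47 + 4 = 51 (Eb3). On the Eb3 string (open MIDI 51), that pitch is 51 − 51 = fret 0.

0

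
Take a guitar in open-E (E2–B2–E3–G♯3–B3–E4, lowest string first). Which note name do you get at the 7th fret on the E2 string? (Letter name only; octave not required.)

Each fret is one semitone, so E2 + 7 = B.

B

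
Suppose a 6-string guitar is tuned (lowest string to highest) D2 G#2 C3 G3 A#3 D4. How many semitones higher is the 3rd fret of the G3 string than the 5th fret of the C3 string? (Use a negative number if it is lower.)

5 semitones

G3 at fret 3 → A#3 (MIDI 58); C3 at fret 5 → F3 (MIDI 53).
58 − 53 = 5, so the two pitches are 5 semitones apart.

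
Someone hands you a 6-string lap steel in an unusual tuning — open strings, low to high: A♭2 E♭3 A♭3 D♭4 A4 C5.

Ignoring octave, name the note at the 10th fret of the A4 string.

G

A4 is MIDI 69. Adding 10 gives 79; 79 mod 12 = 7, i.e. G.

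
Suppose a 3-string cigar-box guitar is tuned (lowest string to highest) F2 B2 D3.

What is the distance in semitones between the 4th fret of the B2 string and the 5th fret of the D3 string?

4 semitones

B2 at fret 4 → D♯3 (MIDI 51); D3 at fret 5 → G3 (MIDI 55).
51 − 55 = -4, so the two pitches are 4 semitones apart, with G3 the higher.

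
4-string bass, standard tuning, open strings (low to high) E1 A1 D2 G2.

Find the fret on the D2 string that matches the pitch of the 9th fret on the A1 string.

A1 at fret 9 is A1 + 9 semitones = F#2.
The open D2 string is 5 semitones above the open A1, so the same pitch on the D2 string lies at fret 9 − 5 = 4.

4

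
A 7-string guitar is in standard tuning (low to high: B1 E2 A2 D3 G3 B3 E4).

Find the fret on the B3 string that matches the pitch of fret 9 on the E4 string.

14

E4 at fret 9 is E4 + 9 semitones = C#5.
The open B3 string is 5 semitones below the open E4, so the same pitch on the B3 string lies at fret 9 + 5 = 14.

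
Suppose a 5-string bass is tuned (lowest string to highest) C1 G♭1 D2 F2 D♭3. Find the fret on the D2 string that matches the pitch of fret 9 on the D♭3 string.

20

D♭3 at fret 9 is D♭3 + 9 semitones = B♭3.
The open D2 string is 11 semitones below the open D♭3, so the same pitch on the D2 string lies at fret 9 + 11 = 20.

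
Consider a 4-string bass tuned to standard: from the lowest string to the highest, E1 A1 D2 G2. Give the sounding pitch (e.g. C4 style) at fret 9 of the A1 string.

A1 is MIDI 33. Adding 9 gives 42, which is F♯2.

F♯2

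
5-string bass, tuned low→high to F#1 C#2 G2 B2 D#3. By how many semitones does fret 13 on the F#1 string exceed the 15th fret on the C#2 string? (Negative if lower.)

-9 semitones

F#1 at fret 13 → G2 (MIDI 43); C#2 at fret 15 → E3 (MIDI 52).
43 − 52 = -9, so the two pitches are 9 semitones apart.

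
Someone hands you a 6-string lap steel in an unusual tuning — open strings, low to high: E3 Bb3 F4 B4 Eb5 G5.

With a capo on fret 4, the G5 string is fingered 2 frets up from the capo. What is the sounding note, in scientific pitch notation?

The capo raises the open G5 by 4 semitones to B5; fretting 2 more gives G5 + 4 + 2 = G5 + 6 semitones = Db6.

Db6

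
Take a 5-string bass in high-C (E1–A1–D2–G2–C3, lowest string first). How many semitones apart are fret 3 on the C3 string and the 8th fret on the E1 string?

C3 at fret 3 → D♯3 (MIDI 51); E1 at fret 8 → C2 (MIDI 36).
51 − 36 = 15, so the two pitches are 15 semitones apart, with D♯3 the higher.

15 semitones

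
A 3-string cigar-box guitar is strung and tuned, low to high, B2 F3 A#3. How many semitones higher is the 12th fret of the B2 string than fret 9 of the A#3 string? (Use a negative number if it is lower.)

B2 at fret 12 → B3 (MIDI 59); A#3 at fret 9 → G4 (MIDI 67).
59 − 67 = -8, so the two pitches are 8 semitones apart.

-8 semitones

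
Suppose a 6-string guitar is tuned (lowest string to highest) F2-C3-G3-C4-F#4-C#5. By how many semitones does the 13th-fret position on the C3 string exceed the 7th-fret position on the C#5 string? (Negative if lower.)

C3 at fret 13 → C#4 (MIDI 61); C#5 at fret 7 → G#5 (MIDI 80).
61 − 80 = -19, so the two pitches are 19 semitones apart.

-19 semitones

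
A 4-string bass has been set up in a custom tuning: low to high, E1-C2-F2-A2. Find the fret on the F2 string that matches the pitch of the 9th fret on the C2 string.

4

C2 at fret 9 is C2 + 9 semitones = A2.
The open F2 string is 5 semitones above the open C2, so the same pitch on the F2 string lies at fret 9 − 5 = 4.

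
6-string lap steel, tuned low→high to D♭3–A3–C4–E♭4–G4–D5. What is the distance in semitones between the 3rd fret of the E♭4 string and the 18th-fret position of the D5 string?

26 semitones

E♭4 at fret 3 → G♭4 (MIDI 66); D5 at fret 18 → A♭6 (MIDI 92).
66 − 92 = -26, so the two pitches are 26 semitones apart, with A♭6 the higher.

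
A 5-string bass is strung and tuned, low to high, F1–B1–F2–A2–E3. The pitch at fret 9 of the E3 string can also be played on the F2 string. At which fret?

20

E3 at fret 9 is E3 + 9 semitones = Db4.
The open F2 string is 11 semitones below the open E3, so the same pitch on the F2 string lies at fret 9 + 11 = 20.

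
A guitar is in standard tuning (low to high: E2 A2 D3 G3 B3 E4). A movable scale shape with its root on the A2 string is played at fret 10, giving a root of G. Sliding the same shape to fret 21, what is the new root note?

F♯

Moving from fret 10 to fret 21 shifts the root by 11 semitones.
G up 11 semitones is F♯.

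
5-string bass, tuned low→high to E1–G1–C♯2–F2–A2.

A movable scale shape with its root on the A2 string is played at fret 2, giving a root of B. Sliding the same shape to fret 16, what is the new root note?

C♯

Moving from fret 2 to fret 16 shifts the root by 14 semitones.
B up 14 semitones is C♯.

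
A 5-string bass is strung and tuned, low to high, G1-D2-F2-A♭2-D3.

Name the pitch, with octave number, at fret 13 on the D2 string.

E♭3

The open D2 string plus 13 semitones: D–Eb–E–F–…–Db–D–Eb.
The walk passes from B into C once, so the octave number goes from 2 to 3.
(Equivalently spelled D♯3.)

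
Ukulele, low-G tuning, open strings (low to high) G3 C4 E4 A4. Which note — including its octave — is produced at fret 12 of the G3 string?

Each fret is one semitone, so G3 + 12 = G4.

G4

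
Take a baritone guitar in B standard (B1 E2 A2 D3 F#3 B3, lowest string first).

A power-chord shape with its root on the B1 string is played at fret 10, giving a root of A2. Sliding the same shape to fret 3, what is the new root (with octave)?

Moving from fret 10 to fret 3 shifts the root by -7 semitones.
A2 down 7 semitones is D2.

D2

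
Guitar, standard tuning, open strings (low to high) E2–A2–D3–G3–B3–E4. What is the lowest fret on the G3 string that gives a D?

From G3, count semitones up the chromatic scale until reaching D: G–G#–A–A#–B–C–C#–D — 7 steps.

7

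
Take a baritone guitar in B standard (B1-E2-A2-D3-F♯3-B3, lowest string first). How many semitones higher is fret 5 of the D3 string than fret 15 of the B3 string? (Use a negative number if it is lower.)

D3 at fret 5 → G3 (MIDI 55); B3 at fret 15 → D5 (MIDI 74).
55 − 74 = -19, so the two pitches are 19 semitones apart.

-19 semitones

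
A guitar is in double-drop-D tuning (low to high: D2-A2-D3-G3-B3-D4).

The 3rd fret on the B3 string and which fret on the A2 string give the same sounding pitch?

17

B3 at fret 3 is B3 + 3 semitones = D4.
The open A2 string is 14 semitones below the open B3, so the same pitch on the A2 string lies at fret 3 + 14 = 17.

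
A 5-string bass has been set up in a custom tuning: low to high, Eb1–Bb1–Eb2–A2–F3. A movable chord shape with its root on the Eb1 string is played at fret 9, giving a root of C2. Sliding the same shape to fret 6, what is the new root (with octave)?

Moving from fret 9 to fret 6 shifts the root by -3 semitones.
C2 down 3 semitones is A1.

A1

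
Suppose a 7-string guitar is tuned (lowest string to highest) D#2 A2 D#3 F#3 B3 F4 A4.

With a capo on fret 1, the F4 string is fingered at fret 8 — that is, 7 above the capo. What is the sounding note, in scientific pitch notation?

C#5

The capo raises the open F4 by 1 semitone to F#4; fretting 7 more gives F4 + 1 + 7 = F4 + 8 semitones = C#5.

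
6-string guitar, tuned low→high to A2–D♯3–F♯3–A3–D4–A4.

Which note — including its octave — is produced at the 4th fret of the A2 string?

C♯3

Each fret is one semitone, so A2 + 4 = C♯3.
(Equivalently spelled D♭3.)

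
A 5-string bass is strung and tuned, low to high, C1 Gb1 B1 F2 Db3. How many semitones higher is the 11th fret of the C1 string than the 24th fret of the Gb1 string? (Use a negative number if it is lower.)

C1 at fret 11 → B1 (MIDI 35); Gb1 at fret 24 → Gb3 (MIDI 54).
35 − 54 = -19, so the two pitches are 19 semitones apart.

-19 semitones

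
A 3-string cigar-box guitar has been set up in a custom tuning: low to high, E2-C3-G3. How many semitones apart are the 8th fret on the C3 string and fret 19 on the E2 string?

C3 at fret 8 → G#3 (MIDI 56); E2 at fret 19 → B3 (MIDI 59).
56 − 59 = -3, so the two pitches are 3 semitones apart, with B3 the higher.

3 semitones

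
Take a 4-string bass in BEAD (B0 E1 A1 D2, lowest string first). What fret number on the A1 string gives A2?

12

A2 is 12 semitones above the open A1 (A–A#–B–C–…–G–G#–A), so it sits at fret 12.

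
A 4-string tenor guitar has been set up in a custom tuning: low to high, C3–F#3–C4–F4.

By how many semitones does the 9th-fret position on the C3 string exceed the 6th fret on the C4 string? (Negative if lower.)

-9 semitones

C3 at fret 9 → A3 (MIDI 57); C4 at fret 6 → F#4 (MIDI 66).
57 − 66 = -9, so the two pitches are 9 semitones apart.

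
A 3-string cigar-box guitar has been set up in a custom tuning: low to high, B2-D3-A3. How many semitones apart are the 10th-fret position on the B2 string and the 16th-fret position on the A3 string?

16 semitones

B2 at fret 10 → A3 (MIDI 57); A3 at fret 16 → C#5 (MIDI 73).
57 − 73 = -16, so the two pitches are 16 semitones apart, with C#5 the higher.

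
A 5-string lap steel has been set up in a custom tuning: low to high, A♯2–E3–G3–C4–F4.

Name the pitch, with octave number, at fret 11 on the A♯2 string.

A3

Each fret is one semitone, so A♯2 + 11 = A3.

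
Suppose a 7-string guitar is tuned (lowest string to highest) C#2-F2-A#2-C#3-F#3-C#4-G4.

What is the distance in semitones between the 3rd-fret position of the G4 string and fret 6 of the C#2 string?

G4 at fret 3 → A#4 (MIDI 70); C#2 at fret 6 → G2 (MIDI 43).
70 − 43 = 27, so the two pitches are 27 semitones apart, with A#4 the higher.

27 semitones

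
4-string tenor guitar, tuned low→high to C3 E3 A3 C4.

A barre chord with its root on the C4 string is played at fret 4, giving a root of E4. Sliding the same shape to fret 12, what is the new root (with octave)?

C5

Moving from fret 4 to fret 12 shifts the root by 8 semitones.
E4 up 8 semitones is C5.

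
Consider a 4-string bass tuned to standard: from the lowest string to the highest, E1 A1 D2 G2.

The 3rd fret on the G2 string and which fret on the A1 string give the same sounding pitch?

13

G2 at fret 3 is G2 + 3 semitones = A#2.
The open A1 string is 10 semitones below the open G2, so the same pitch on the A1 string lies at fret 3 + 10 = 13.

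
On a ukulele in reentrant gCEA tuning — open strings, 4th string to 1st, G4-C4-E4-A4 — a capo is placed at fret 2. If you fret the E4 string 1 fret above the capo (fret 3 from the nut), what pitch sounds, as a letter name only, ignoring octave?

G

The capo raises the open E4 by 2 semitones to F♯4; fretting 1 more gives E4 + 2 + 1 = E4 + 3 semitones, landing on G.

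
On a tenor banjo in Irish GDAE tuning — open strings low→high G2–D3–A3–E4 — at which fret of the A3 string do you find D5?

D5 is 17 semitones above the open A3 (A–A#–B–C–…–C–C#–D), so it sits at fret 17.

17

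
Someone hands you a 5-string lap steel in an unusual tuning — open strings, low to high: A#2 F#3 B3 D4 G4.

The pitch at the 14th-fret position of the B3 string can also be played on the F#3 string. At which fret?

B3 at fret 14 is B3 + 14 semitones = C#5.
The open F#3 string is 5 semitones below the open B3, so the same pitch on the F#3 string lies at fret 14 + 5 = 19.

19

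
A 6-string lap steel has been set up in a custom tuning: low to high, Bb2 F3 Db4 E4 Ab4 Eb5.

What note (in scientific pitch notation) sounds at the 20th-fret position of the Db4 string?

Each fret is one semitone, so Db4 + 20 = A5.

A5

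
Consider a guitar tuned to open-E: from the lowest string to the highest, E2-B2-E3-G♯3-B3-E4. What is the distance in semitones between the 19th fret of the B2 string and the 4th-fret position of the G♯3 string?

6 semitones

B2 at fret 19 → F♯4 (MIDI 66); G♯3 at fret 4 → C4 (MIDI 60).
66 − 60 = 6, so the two pitches are 6 semitones apart, with F♯4 the higher.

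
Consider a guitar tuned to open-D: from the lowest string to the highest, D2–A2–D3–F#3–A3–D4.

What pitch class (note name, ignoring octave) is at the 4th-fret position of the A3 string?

C#

Each fret is one semitone, so A3 + 4 = C#.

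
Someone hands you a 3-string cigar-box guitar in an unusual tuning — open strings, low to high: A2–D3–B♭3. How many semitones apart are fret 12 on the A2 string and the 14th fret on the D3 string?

7 semitones

A2 at fret 12 → A3 (MIDI 57); D3 at fret 14 → E4 (MIDI 64).
57 − 64 = -7, so the two pitches are 7 semitones apart, with E4 the higher.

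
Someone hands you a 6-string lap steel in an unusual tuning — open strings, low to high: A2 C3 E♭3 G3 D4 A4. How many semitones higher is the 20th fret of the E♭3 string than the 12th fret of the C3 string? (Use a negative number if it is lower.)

E♭3 at fret 20 → B4 (MIDI 71); C3 at fret 12 → C4 (MIDI 60).
71 − 60 = 11, so the two pitches are 11 semitones apart.

11 semitones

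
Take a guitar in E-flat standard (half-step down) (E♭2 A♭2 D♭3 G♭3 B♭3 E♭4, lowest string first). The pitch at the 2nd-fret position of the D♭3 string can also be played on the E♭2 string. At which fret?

12

D♭3 at fret 2 is D♭3 + 2 semitones = E♭3.
The open E♭2 string is 10 semitones below the open D♭3, so the same pitch on the E♭2 string lies at fret 2 + 10 = 12.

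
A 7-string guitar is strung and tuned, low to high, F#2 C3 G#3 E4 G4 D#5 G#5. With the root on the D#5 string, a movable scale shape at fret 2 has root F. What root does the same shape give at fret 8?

B

Moving from fret 2 to fret 8 shifts the root by 6 semitones.
F up 6 semitones is B.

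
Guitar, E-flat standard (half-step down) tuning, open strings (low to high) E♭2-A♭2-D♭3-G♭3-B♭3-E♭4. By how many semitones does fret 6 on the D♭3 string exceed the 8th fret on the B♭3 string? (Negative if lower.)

D♭3 at fret 6 → G3 (MIDI 55); B♭3 at fret 8 → G♭4 (MIDI 66).
55 − 66 = -11, so the two pitches are 11 semitones apart.

-11 semitones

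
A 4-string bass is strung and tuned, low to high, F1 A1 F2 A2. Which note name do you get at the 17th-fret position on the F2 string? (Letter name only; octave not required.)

A♯

F2 is MIDI 41. Adding 17 gives 58; 58 mod 12 = 10, i.e. A♯.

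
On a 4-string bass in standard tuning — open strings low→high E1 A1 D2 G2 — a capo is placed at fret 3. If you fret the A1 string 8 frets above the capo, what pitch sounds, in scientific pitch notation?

The capo raises the open A1 by 3 semitones to C2; fretting 8 more gives A1 + 3 + 8 = A1 + 11 semitones = G#2.
(Also written Ab.)

G#2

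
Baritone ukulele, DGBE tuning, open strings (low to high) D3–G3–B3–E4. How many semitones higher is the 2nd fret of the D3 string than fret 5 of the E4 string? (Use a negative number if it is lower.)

D3 at fret 2 → E3 (MIDI 52); E4 at fret 5 → A4 (MIDI 69).
52 − 69 = -17, so the two pitches are 17 semitones apart.

-17 semitones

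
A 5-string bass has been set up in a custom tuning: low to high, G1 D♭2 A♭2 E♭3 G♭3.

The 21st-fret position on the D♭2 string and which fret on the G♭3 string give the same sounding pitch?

4

D♭2 at fret 21 is D♭2 + 21 semitones = B♭3.
The open G♭3 string is 17 semitones above the open D♭2, so the same pitch on the G♭3 string lies at fret 21 − 17 = 4.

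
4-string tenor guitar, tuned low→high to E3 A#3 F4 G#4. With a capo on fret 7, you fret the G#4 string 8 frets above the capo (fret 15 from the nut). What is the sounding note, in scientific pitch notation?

The capo raises the open G#4 by 7 semitones to D#5; fretting 8 more gives G#4 + 7 + 8 = G#4 + 15 semitones = B5.

B5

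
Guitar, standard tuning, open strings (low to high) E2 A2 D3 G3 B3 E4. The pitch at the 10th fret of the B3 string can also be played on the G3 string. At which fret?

14

B3 at fret 10 is B3 + 10 semitones = A4.
The open G3 string is 4 semitones below the open B3, so the same pitch on the G3 string lies at fret 10 + 4 = 14.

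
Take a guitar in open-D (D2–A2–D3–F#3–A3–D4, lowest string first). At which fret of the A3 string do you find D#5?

D#5 is 18 semitones above the open A3 (A–A#–B–C–…–C#–D–D#), so it sits at fret 18.

18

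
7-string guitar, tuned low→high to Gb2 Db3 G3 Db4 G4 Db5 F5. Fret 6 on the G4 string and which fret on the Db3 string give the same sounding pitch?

G4 at fret 6 is G4 + 6 semitones = Db5.
The open Db3 string is 18 semitones below the open G4, so the same pitch on the Db3 string lies at fret 6 + 18 = 24.

24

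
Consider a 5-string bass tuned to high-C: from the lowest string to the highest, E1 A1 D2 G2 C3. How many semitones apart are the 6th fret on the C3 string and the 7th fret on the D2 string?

9 semitones

C3 at fret 6 → F#3 (MIDI 54); D2 at fret 7 → A2 (MIDI 45).
54 − 45 = 9, so the two pitches are 9 semitones apart, with F#3 the higher.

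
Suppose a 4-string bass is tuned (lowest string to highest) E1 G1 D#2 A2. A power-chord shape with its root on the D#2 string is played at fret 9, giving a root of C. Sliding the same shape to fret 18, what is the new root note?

Moving from fret 9 to fret 18 shifts the root by 9 semitones.
C up 9 semitones is A.

A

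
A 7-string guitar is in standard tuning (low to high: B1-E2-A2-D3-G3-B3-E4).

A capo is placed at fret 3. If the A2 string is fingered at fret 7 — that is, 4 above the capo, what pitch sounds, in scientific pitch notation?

The capo raises the open A2 by 3 semitones to C3; fretting 4 more gives A2 + 3 + 4 = A2 + 7 semitones = E3.

E3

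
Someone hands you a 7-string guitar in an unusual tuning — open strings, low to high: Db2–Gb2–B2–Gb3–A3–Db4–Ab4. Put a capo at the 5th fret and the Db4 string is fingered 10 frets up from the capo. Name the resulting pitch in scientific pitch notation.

E5

The capo raises the open Db4 by 5 semitones to Gb4; fretting 10 more gives Db4 + 5 + 10 = Db4 + 15 semitones = E5.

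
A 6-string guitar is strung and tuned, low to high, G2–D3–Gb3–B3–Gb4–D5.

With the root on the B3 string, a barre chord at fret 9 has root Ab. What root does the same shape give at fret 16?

Moving from fret 9 to fret 16 shifts the root by 7 semitones.
Ab up 7 semitones is Eb.

Eb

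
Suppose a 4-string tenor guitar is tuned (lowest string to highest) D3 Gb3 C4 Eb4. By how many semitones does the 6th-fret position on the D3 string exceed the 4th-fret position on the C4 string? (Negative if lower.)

-8 semitones

D3 at fret 6 → Ab3 (MIDI 56); C4 at fret 4 → E4 (MIDI 64).
56 − 64 = -8, so the two pitches are 8 semitones apart.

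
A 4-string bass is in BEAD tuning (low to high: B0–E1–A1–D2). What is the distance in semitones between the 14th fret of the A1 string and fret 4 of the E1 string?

A1 at fret 14 → B2 (MIDI 47); E1 at fret 4 → G♯1 (MIDI 32).
47 − 32 = 15, so the two pitches are 15 semitones apart, with B2 the higher.

15 semitones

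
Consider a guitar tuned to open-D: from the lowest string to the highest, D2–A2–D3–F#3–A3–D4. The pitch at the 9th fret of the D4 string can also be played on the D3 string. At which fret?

D4 at fret 9 is D4 + 9 semitones = B4.
The open D3 string is 12 semitones below the open D4, so the same pitch on the D3 string lies at fret 9 + 12 = 21.

21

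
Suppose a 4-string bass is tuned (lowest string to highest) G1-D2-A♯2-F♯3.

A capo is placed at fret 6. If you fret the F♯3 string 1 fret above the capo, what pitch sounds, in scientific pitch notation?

The capo raises the open F♯3 by 6 semitones to C4; fretting 1 more gives F♯3 + 6 + 1 = F♯3 + 7 semitones = C♯4.

C♯4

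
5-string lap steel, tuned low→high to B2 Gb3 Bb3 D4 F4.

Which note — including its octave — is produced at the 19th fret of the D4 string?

Each fret is one semitone, so D4 + 19 = A5.

A5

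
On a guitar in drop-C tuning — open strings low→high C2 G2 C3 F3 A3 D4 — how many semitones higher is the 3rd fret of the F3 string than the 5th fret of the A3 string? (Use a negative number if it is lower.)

-6 semitones

F3 at fret 3 → G♯3 (MIDI 56); A3 at fret 5 → D4 (MIDI 62).
56 − 62 = -6, so the two pitches are 6 semitones apart.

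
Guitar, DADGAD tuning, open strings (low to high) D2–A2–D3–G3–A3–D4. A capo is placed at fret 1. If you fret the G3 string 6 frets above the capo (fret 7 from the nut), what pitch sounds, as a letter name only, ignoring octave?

The capo raises the open G3 by 1 semitone to G#3; fretting 6 more gives G3 + 1 + 6 = G3 + 7 semitones, landing on D.

D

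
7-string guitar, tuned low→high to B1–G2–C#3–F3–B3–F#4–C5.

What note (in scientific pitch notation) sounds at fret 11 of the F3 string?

E4

F3 is MIDI 53. Adding 11 gives 64, which is E4.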